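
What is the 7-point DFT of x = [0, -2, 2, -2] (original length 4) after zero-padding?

Original 4-point DFT: [-2, -2, 6, -2]
Zero-padded 7-point DFT provides frequency interpolation.

DFT_7([x, 0, ...]) = [-2, 0.1099+0.4816i, -2.6039+1.2540i, 3.4940+4.3813i, 3.4940-4.3813i, -2.6039-1.2540i, 0.1099-0.4816i]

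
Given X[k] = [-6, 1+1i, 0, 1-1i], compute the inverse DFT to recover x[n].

x[n] = (1/4) Σ(k=0 to 3) X[k] · e^(2πikn/4)

Computing each x[n]:
x[0] = -1
x[1] = -2
x[2] = -2
x[3] = -1

x = [-1, -2, -2, -1]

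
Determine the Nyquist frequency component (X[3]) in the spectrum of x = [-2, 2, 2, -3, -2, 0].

X[3] = Σ(n=0 to 5) x[n] · ω_6^(3n) where ω_6 = e^(-2πi/6)
= (-2)·ω_6^0 + (2)·ω_6^3 + (2)·ω_6^6 + (-3)·ω_6^9 + (-2)·ω_6^12 + (0)·ω_6^15

X[3] = -1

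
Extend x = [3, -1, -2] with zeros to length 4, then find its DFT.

Original 3-point DFT: [0, 4.5000-0.8660i, 4.5000+0.8660i]
Zero-padded 4-point DFT provides frequency interpolation.

DFT_4([x, 0, ...]) = [0, 5+1i, 2, 5-1i]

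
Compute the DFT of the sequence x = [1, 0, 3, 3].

X[k] = Σ(n=0 to 3) x[n] · ω_4^(nk)
where ω_4 = e^(-2πi/4)

Computing each X[k]:
X[0] = 7
X[1] = -2+3i
X[2] = 1
X[3] = -2-3i

X = [7, -2+3i, 1, -2-3i]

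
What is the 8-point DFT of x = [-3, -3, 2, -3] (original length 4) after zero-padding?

Original 4-point DFT: [-7, -5, 5, -5]
Zero-padded 8-point DFT provides frequency interpolation.

DFT_8([x, 0, ...]) = [-7, -3.0000+2.2426i, -5, -3.0000+6.2426i, 5, -3.0000-6.2426i, -5, -3.0000-2.2426i]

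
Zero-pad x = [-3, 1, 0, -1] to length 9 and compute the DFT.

Original 4-point DFT: [-3, -3-2i, -3, -3+2i]
Zero-padded 9-point DFT provides frequency interpolation.

DFT_9([x, 0, ...]) = [-3, -1.7340+0.2232i, -2.3264-1.8508i, -4.5000-0.8660i, -3.4397+0.5240i, -3.4397-0.5240i, -4.5000+0.8660i, -2.3264+1.8508i, -1.7340-0.2232i]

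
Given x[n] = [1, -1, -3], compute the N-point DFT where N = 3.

X[k] = Σ(n=0 to 2) x[n] · ω_3^(nk)
where ω_3 = e^(-2πi/3)

Computing each X[k]:
X[0] = -3
X[1] = 3.0000-1.7321i
X[2] = 3.0000+1.7321i

X = [-3, 3.0000-1.7321i, 3.0000+1.7321i]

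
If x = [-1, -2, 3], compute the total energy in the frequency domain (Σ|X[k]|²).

Parseval: Σ|x[n]|² = (1/N)Σ|X[k]|², so Σ|X[k]|² = N·Σ|x[n]|² = 3·14.0000

Σ|X[k]|² = N·Σ|x[n]|² = 3·14.0000 = 42.0000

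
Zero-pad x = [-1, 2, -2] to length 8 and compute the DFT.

Original 3-point DFT: [-1, -1.0000-3.4641i, -1.0000+3.4641i]
Zero-padded 8-point DFT provides frequency interpolation.

DFT_8([x, 0, ...]) = [-1, 0.4142+0.5858i, 1-2i, -2.4142-3.4142i, -5, -2.4142+3.4142i, 1+2i, 0.4142-0.5858i]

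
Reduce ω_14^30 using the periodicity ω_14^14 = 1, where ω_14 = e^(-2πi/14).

Since ω_14^14 = 1, powers reduce modulo 14.
30 mod 14 = 2
So ω_14^30 = ω_14^2 = e^(-2πi·2/14)

ω_14^30 = ω_14^2 = 0.6235-0.7818i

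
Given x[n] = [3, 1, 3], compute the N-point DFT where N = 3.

X[k] = Σ(n=0 to 2) x[n] · ω_3^(nk)
where ω_3 = e^(-2πi/3)

Computing each X[k]:
X[0] = 7
X[1] = 1.0000+1.7321i
X[2] = 1.0000-1.7321i

X = [7, 1.0000+1.7321i, 1.0000-1.7321i]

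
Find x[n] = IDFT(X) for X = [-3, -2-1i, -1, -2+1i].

x[n] = (1/4) Σ(k=0 to 3) X[k] · e^(2πikn/4)

Computing each x[n]:
x[0] = -2
x[1] = 0
x[2] = 0
x[3] = -1

x = [-2, 0, 0, -1]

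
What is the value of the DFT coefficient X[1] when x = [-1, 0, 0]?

X[1] = Σ(n=0 to 2) x[n] · ω_3^(1n) where ω_3 = e^(-2πi/3)
= (-1)·ω_3^0 + (0)·ω_3^1 + (0)·ω_3^2

X[1] = -1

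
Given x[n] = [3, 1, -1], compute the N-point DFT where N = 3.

X[k] = Σ(n=0 to 2) x[n] · ω_3^(nk)
where ω_3 = e^(-2πi/3)

Computing each X[k]:
X[0] = 3
X[1] = 3.0000-1.7321i
X[2] = 3.0000+1.7321i

X = [3, 3.0000-1.7321i, 3.0000+1.7321i]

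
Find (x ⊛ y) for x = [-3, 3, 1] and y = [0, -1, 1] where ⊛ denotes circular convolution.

(x ⊛ y)[n] = Σ(m=0 to 2) x[m] · y[(n-m) mod 3]

Computing each output sample:
(x ⊛ y)[0] = 2
(x ⊛ y)[1] = 4
(x ⊛ y)[2] = -6

x ⊛ y = [2, 4, -6]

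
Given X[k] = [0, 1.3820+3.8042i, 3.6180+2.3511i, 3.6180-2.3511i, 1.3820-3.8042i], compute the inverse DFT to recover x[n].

x[n] = (1/5) Σ(k=0 to 4) X[k] · e^(2πikn/5)

Computing each x[n]:
x[0] = 2
x[1] = -3
x[2] = 0
x[3] = 0
x[4] = 1

x = [2, -3, 0, 0, 1]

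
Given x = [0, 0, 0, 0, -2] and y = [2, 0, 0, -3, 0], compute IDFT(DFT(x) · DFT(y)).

(x ⊛ y)[n] = Σ(m=0 to 4) x[m] · y[(n-m) mod 5]

Computing each output sample:
(x ⊛ y)[0] = 0
(x ⊛ y)[1] = 0
(x ⊛ y)[2] = 6
(x ⊛ y)[3] = 0
(x ⊛ y)[4] = -4

x ⊛ y = [0, 0, 6, 0, -4]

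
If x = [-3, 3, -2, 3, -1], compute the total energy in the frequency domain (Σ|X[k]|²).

Parseval: Σ|x[n]|² = (1/N)Σ|X[k]|², so Σ|X[k]|² = N·Σ|x[n]|² = 5·32.0000

Σ|X[k]|² = N·Σ|x[n]|² = 5·32.0000 = 160.0000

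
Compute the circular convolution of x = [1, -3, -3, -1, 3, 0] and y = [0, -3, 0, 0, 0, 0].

(x ⊛ y)[n] = Σ(m=0 to 5) x[m] · y[(n-m) mod 6]

Computing each output sample:
(x ⊛ y)[0] = 0
(x ⊛ y)[1] = -3
(x ⊛ y)[2] = 9
(x ⊛ y)[3] = 9
(x ⊛ y)[4] = 3
(x ⊛ y)[5] = -9

x ⊛ y = [0, -3, 9, 9, 3, -9]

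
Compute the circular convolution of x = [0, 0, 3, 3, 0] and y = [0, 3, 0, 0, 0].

(x ⊛ y)[n] = Σ(m=0 to 4) x[m] · y[(n-m) mod 5]

Computing each output sample:
(x ⊛ y)[0] = 0
(x ⊛ y)[1] = 0
(x ⊛ y)[2] = 0
(x ⊛ y)[3] = 9
(x ⊛ y)[4] = 9

x ⊛ y = [0, 0, 0, 9, 9]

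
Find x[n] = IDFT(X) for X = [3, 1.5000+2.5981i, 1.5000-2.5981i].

x[n] = (1/3) Σ(k=0 to 2) X[k] · e^(2πikn/3)

Computing each x[n]:
x[0] = 2
x[1] = -1
x[2] = 2

x = [2, -1, 2]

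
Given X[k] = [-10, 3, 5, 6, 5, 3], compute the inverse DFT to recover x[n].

x[n] = (1/6) Σ(k=0 to 5) X[k] · e^(2πikn/6)

Computing each x[n]:
x[0] = 2
x[1] = -3
x[2] = -2
x[3] = -2
x[4] = -2
x[5] = -3

x = [2, -3, -2, -2, -2, -3]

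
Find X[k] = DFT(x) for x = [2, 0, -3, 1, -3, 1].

X[k] = Σ(n=0 to 5) x[n] · ω_6^(nk)
where ω_6 = e^(-2πi/6)

Computing each X[k]:
X[0] = -2
X[1] = 4.5000+0.8660i
X[2] = 5.5000+0.8660i
X[3] = -6
X[4] = 5.5000-0.8660i
X[5] = 4.5000-0.8660i

X = [-2, 4.5000+0.8660i, 5.5000+0.8660i, -6, 5.5000-0.8660i, 4.5000-0.8660i]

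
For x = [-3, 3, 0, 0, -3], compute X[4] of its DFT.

X[4] = Σ(n=0 to 4) x[n] · ω_5^(4n) where ω_5 = e^(-2πi/5)
= (-3)·ω_5^0 + (3)·ω_5^4 + (0)·ω_5^8 + (0)·ω_5^12 + (-3)·ω_5^16

X[4] = -3.0000+5.7063i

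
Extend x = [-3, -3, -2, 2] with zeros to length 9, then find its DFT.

Original 4-point DFT: [-6, -1+5i, -4, -1-5i]
Zero-padded 9-point DFT provides frequency interpolation.

DFT_9([x, 0, ...]) = [-6, -6.6454+2.1659i, -2.6416+5.3705i, 1.5000+0.8660i, -2.7130-1.9916i, -2.7130+1.9916i, 1.5000-0.8660i, -2.6416-5.3705i, -6.6454-2.1659i]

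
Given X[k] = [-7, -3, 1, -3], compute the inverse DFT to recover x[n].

x[n] = (1/4) Σ(k=0 to 3) X[k] · e^(2πikn/4)

Computing each x[n]:
x[0] = -3
x[1] = -2
x[2] = 0
x[3] = -2

x = [-3, -2, 0, -2]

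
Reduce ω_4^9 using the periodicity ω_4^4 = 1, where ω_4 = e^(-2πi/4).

Since ω_4^4 = 1, powers reduce modulo 4.
9 mod 4 = 1
So ω_4^9 = ω_4^1 = e^(-2πi·1/4)

ω_4^9 = ω_4^1 = -1i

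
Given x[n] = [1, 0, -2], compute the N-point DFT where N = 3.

X[k] = Σ(n=0 to 2) x[n] · ω_3^(nk)
where ω_3 = e^(-2πi/3)

Computing each X[k]:
X[0] = -1
X[1] = 2.0000-1.7321i
X[2] = 2.0000+1.7321i

X = [-1, 2.0000-1.7321i, 2.0000+1.7321i]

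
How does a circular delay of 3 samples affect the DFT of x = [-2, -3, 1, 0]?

Time shift by 3: X_shifted[k] = ω_4^(3k) · X[k]
Shifted x = [-3, 1, 0, -2]

DFT(x[n-3]) = [-4, -3-3i, -2, -3+3i]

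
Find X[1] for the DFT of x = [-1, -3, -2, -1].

X[1] = Σ(n=0 to 3) x[n] · ω_4^(1n) where ω_4 = e^(-2πi/4)
= (-1)·ω_4^0 + (-3)·ω_4^1 + (-2)·ω_4^2 + (-1)·ω_4^3

X[1] = 1+2i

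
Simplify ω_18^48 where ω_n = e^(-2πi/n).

Since ω_18^18 = 1, powers reduce modulo 18.
48 mod 18 = 12
So ω_18^48 = ω_18^12 = e^(-2πi·12/18)

ω_18^48 = ω_18^12 = -0.5000+0.8660i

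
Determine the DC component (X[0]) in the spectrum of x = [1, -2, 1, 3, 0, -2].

X[0] = Σ(n=0 to 5) x[n] · ω_6^0 = Σ x[n]
= (1) + (-2) + (1) + (3) + (0) + (-2)

X[0] = 1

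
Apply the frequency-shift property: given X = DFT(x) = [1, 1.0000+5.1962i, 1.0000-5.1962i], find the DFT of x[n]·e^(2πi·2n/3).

Modulation property: DFT(ω_3^(-2n)·x[n]) = X[(k-2) mod 3], so circularly shift X by 2 positions.

X[k-2] = [1.0000+5.1962i, 1.0000-5.1962i, 1]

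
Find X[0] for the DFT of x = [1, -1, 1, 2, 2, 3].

X[0] = Σ(n=0 to 5) x[n] · ω_6^0 = Σ x[n]
= (1) + (-1) + (1) + (2) + (2) + (3)

X[0] = 8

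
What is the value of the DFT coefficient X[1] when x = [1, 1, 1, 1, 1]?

X[1] = Σ(n=0 to 4) x[n] · ω_5^(1n) where ω_5 = e^(-2πi/5)
= (1)·ω_5^0 + (1)·ω_5^1 + (1)·ω_5^2 + (1)·ω_5^3 + (1)·ω_5^4

X[1] = 0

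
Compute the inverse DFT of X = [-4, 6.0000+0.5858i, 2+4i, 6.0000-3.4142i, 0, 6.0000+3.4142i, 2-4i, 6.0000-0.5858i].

x[n] = (1/8) Σ(k=0 to 7) X[k] · e^(2πikn/8)

Computing each x[n]:
x[0] = 3
x[1] = -1
x[2] = -2
x[3] = 1
x[4] = -3
x[5] = -2
x[6] = 0
x[7] = 0

x = [3, -1, -2, 1, -3, -2, 0, 0]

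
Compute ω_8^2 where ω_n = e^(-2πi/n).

ω_8^2 = e^(-2πi·2/8)
= cos(-2π·2/8) + i·sin(-2π·2/8)
= cos(-4π/8) + i·sin(-4π/8)

ω_8^2 = cos(-4π/8) + i·sin(-4π/8) = -1i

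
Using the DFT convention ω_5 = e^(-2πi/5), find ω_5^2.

ω_5^2 = e^(-2πi·2/5)
= cos(-2π·2/5) + i·sin(-2π·2/5)
= cos(-4π/5) + i·sin(-4π/5)

ω_5^2 = cos(-4π/5) + i·sin(-4π/5) = -0.8090-0.5878i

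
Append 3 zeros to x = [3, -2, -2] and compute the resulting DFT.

Original 3-point DFT: [-1, 5, 5]
Zero-padded 6-point DFT provides frequency interpolation.

DFT_6([x, 0, ...]) = [-1, 3.0000+3.4641i, 5, 3, 5, 3.0000-3.4641i]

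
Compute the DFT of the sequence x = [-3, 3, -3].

X[k] = Σ(n=0 to 2) x[n] · ω_3^(nk)
where ω_3 = e^(-2πi/3)

Computing each X[k]:
X[0] = -3
X[1] = -3.0000-5.1962i
X[2] = -3.0000+5.1962i

X = [-3, -3.0000-5.1962i, -3.0000+5.1962i]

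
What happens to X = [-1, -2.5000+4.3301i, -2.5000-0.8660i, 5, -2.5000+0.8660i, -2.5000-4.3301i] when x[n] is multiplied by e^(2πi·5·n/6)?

Modulation property: DFT(ω_6^(-5n)·x[n]) = X[(k-5) mod 6], so circularly shift X by 5 positions.

X[k-5] = [-2.5000+4.3301i, -2.5000-0.8660i, 5, -2.5000+0.8660i, -2.5000-4.3301i, -1]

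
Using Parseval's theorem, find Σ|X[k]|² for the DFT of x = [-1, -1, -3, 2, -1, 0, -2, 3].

Parseval: Σ|x[n]|² = (1/N)Σ|X[k]|², so Σ|X[k]|² = N·Σ|x[n]|² = 8·29.0000

Σ|X[k]|² = N·Σ|x[n]|² = 8·29.0000 = 232.0000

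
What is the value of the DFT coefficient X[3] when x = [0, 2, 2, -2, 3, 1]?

X[3] = Σ(n=0 to 5) x[n] · ω_6^(3n) where ω_6 = e^(-2πi/6)
= (0)·ω_6^0 + (2)·ω_6^3 + (2)·ω_6^6 + (-2)·ω_6^9 + (3)·ω_6^12 + (1)·ω_6^15

X[3] = 4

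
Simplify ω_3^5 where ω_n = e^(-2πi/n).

Since ω_3^3 = 1, powers reduce modulo 3.
5 mod 3 = 2
So ω_3^5 = ω_3^2 = e^(-2πi·2/3)

ω_3^5 = ω_3^2 = -0.5000+0.8660i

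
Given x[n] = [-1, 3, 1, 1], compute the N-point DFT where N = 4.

X[k] = Σ(n=0 to 3) x[n] · ω_4^(nk)
where ω_4 = e^(-2πi/4)

Computing each X[k]:
X[0] = 4
X[1] = -2-2i
X[2] = -4
X[3] = -2+2i

X = [4, -2-2i, -4, -2+2i]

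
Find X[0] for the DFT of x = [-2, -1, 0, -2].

X[0] = Σ(n=0 to 3) x[n] · ω_4^0 = Σ x[n]
= (-2) + (-1) + (0) + (-2)

X[0] = -5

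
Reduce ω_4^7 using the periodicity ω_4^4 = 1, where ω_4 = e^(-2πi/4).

Since ω_4^4 = 1, powers reduce modulo 4.
7 mod 4 = 3
So ω_4^7 = ω_4^3 = e^(-2πi·3/4)

ω_4^7 = ω_4^3 = 1i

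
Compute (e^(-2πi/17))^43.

Since ω_17^17 = 1, powers reduce modulo 17.
43 mod 17 = 9
So ω_17^43 = ω_17^9 = e^(-2πi·9/17)

ω_17^43 = ω_17^9 = -0.9830+0.1837i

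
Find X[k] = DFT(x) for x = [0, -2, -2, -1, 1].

X[k] = Σ(n=0 to 4) x[n] · ω_5^(nk)
where ω_5 = e^(-2πi/5)

Computing each X[k]:
X[0] = -4
X[1] = 2.1180+3.4410i
X[2] = -0.1180+0.8123i
X[3] = -0.1180-0.8123i
X[4] = 2.1180-3.4410i

X = [-4, 2.1180+3.4410i, -0.1180+0.8123i, -0.1180-0.8123i, 2.1180-3.4410i]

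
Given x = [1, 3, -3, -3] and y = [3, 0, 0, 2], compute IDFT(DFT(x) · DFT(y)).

(x ⊛ y)[n] = Σ(m=0 to 3) x[m] · y[(n-m) mod 4]

Computing each output sample:
(x ⊛ y)[0] = 9
(x ⊛ y)[1] = 3
(x ⊛ y)[2] = -15
(x ⊛ y)[3] = -7

x ⊛ y = [9, 3, -15, -7]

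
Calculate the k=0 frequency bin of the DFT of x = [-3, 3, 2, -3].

X[0] = Σ(n=0 to 3) x[n] · ω_4^0 = Σ x[n]
= (-3) + (3) + (2) + (-3)

X[0] = -1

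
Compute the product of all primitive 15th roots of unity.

The primitive 15th roots of unity are ω_15^k for k coprime to 15: k ∈ {1, 2, 4, 7, 8, 11, 13, 14}
Their product equals the constant term of the cyclotomic polynomial Φ_15(x) up to sign.
For n ≥ 3, the product of all primitive nth roots of unity is 1. (For n=1 it is 1; for n=2 it is -1.)

1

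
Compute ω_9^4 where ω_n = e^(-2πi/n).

ω_9^4 = e^(-2πi·4/9)
= cos(-2π·4/9) + i·sin(-2π·4/9)
= cos(-8π/9) + i·sin(-8π/9)

ω_9^4 = cos(-8π/9) + i·sin(-8π/9) = -0.9397-0.3420i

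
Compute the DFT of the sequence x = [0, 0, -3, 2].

X[k] = Σ(n=0 to 3) x[n] · ω_4^(nk)
where ω_4 = e^(-2πi/4)

Computing each X[k]:
X[0] = -1
X[1] = 3+2i
X[2] = -5
X[3] = 3-2i

X = [-1, 3+2i, -5, 3-2i]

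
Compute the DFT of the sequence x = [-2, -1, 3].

X[k] = Σ(n=0 to 2) x[n] · ω_3^(nk)
where ω_3 = e^(-2πi/3)

Computing each X[k]:
X[0] = 0
X[1] = -3.0000+3.4641i
X[2] = -3.0000-3.4641i

X = [0, -3.0000+3.4641i, -3.0000-3.4641i]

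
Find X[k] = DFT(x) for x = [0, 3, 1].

X[k] = Σ(n=0 to 2) x[n] · ω_3^(nk)
where ω_3 = e^(-2πi/3)

Computing each X[k]:
X[0] = 4
X[1] = -2.0000-1.7321i
X[2] = -2.0000+1.7321i

X = [4, -2.0000-1.7321i, -2.0000+1.7321i]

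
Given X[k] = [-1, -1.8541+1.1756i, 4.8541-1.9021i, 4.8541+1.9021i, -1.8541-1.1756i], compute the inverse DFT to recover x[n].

x[n] = (1/5) Σ(k=0 to 4) X[k] · e^(2πikn/5)

Computing each x[n]:
x[0] = 1
x[1] = -2
x[2] = 0
x[3] = 2
x[4] = -2

x = [1, -2, 0, 2, -2]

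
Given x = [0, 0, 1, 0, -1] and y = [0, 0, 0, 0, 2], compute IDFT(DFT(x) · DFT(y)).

(x ⊛ y)[n] = Σ(m=0 to 4) x[m] · y[(n-m) mod 5]

Computing each output sample:
(x ⊛ y)[0] = 0
(x ⊛ y)[1] = 2
(x ⊛ y)[2] = 0
(x ⊛ y)[3] = -2
(x ⊛ y)[4] = 0

x ⊛ y = [0, 2, 0, -2, 0]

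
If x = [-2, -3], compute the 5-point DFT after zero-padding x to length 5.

Original 2-point DFT: [-5, 1]
Zero-padded 5-point DFT provides frequency interpolation.

DFT_5([x, 0, ...]) = [-5, -2.9271+2.8532i, 0.4271+1.7634i, 0.4271-1.7634i, -2.9271-2.8532i]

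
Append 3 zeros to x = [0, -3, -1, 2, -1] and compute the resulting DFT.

Original 5-point DFT: [-3, -2.0451+3.6655i, 3.5451-1.6776i, 3.5451+1.6776i, -2.0451-3.6655i]
Zero-padded 8-point DFT provides frequency interpolation.

DFT_8([x, 0, ...]) = [-3, -2.5355+1.7071i, 5i, 4.5355-0.2929i, -1, 4.5355+0.2929i, -5i, -2.5355-1.7071i]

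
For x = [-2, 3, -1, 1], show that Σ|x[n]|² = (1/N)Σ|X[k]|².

Time domain:
Σ|x[n]|² = |-2|² + |3|² + |-1|² + |1|² = 15.0000

Frequency domain:
(1/4)Σ|X[k]|² = (1/4)(|1|² + |-1-2i|² + |-7|² + |-1+2i|²) = (1/4)·60.0000 = 15.0000

Both sides agree, confirming Parseval's theorem.

Σ|x[n]|² = (1/N)Σ|X[k]|² = 15.0000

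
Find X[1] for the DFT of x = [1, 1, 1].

X[1] = Σ(n=0 to 2) x[n] · ω_3^(1n) where ω_3 = e^(-2πi/3)
= (1)·ω_3^0 + (1)·ω_3^1 + (1)·ω_3^2

X[1] = 0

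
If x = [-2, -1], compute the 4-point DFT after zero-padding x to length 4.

Original 2-point DFT: [-3, -1]
Zero-padded 4-point DFT provides frequency interpolation.

DFT_4([x, 0, ...]) = [-3, -2+1i, -1, -2-1i]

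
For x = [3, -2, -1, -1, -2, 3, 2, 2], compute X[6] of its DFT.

X[6] = Σ(n=0 to 7) x[n] · ω_8^(6n) where ω_8 = e^(-2πi/8)
= (3)·ω_8^0 + (-2)·ω_8^6 + (-1)·ω_8^12 + (-1)·ω_8^18 + (-2)·ω_8^24 + (3)·ω_8^30 + (2)·ω_8^36 + (2)·ω_8^42

X[6] = 0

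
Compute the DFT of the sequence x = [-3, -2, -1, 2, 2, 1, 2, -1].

X[k] = Σ(n=0 to 7) x[n] · ω_8^(nk)
where ω_8 = e^(-2πi/8)

Computing each X[k]:
X[0] = 0
X[1] = -9.2426+3.0000i
X[2] = -2+2i
X[3] = -0.7574-3.0000i
X[4] = 0
X[5] = -0.7574+3.0000i
X[6] = -2-2i
X[7] = -9.2426-3.0000i

X = [0, -9.2426+3.0000i, -2+2i, -0.7574-3.0000i, 0, -0.7574+3.0000i, -2-2i, -9.2426-3.0000i]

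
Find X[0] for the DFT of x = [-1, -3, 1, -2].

X[0] = Σ(n=0 to 3) x[n] · ω_4^0 = Σ x[n]
= (-1) + (-3) + (1) + (-2)

X[0] = -5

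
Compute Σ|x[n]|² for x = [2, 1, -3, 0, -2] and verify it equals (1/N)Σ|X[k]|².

Time domain:
Σ|x[n]|² = |2|² + |1|² + |-3|² + |0|² + |-2|² = 18.0000

Frequency domain:
(1/5)Σ|X[k]|² = (1/5)(|-2|² + |4.1180-1.0898i|² + |1.8820-4.6165i|² + |1.8820+4.6165i|² + |4.1180+1.0898i|²) = (1/5)·90.0000 = 18.0000

Both sides agree, confirming Parseval's theorem.

Σ|x[n]|² = (1/N)Σ|X[k]|² = 18.0000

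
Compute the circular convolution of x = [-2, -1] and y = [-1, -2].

(x ⊛ y)[n] = Σ(m=0 to 1) x[m] · y[(n-m) mod 2]

Computing each output sample:
(x ⊛ y)[0] = 4
(x ⊛ y)[1] = 5

x ⊛ y = [4, 5]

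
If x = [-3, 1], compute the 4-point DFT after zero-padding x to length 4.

Original 2-point DFT: [-2, -4]
Zero-padded 4-point DFT provides frequency interpolation.

DFT_4([x, 0, ...]) = [-2, -3-1i, -4, -3+1i]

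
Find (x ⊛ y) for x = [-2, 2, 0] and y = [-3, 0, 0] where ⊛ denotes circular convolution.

(x ⊛ y)[n] = Σ(m=0 to 2) x[m] · y[(n-m) mod 3]

Computing each output sample:
(x ⊛ y)[0] = 6
(x ⊛ y)[1] = -6
(x ⊛ y)[2] = 0

x ⊛ y = [6, -6, 0]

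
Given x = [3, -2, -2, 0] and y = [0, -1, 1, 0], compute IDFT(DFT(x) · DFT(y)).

(x ⊛ y)[n] = Σ(m=0 to 3) x[m] · y[(n-m) mod 4]

Computing each output sample:
(x ⊛ y)[0] = -2
(x ⊛ y)[1] = -3
(x ⊛ y)[2] = 5
(x ⊛ y)[3] = 0

x ⊛ y = [-2, -3, 5, 0]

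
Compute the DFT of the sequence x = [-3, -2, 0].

X[k] = Σ(n=0 to 2) x[n] · ω_3^(nk)
where ω_3 = e^(-2πi/3)

Computing each X[k]:
X[0] = -5
X[1] = -2.0000+1.7321i
X[2] = -2.0000-1.7321i

X = [-5, -2.0000+1.7321i, -2.0000-1.7321i]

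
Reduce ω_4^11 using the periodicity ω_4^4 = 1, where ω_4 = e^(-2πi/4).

Since ω_4^4 = 1, powers reduce modulo 4.
11 mod 4 = 3
So ω_4^11 = ω_4^3 = e^(-2πi·3/4)

ω_4^11 = ω_4^3 = 1i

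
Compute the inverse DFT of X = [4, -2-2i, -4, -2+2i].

x[n] = (1/4) Σ(k=0 to 3) X[k] · e^(2πikn/4)

Computing each x[n]:
x[0] = -1
x[1] = 3
x[2] = 1
x[3] = 1

x = [-1, 3, 1, 1]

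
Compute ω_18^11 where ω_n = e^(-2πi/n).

ω_18^11 = e^(-2πi·11/18)
= cos(-2π·11/18) + i·sin(-2π·11/18)
= cos(-22π/18) + i·sin(-22π/18)

ω_18^11 = cos(-22π/18) + i·sin(-22π/18) = -0.7660+0.6428i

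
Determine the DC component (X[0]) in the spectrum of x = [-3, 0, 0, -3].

X[0] = Σ(n=0 to 3) x[n] · ω_4^0 = Σ x[n]
= (-3) + (0) + (0) + (-3)

X[0] = -6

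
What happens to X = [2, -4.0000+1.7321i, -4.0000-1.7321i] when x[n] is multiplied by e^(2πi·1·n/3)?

Modulation property: DFT(ω_3^(-1n)·x[n]) = X[(k-1) mod 3], so circularly shift X by 1 positions.

X[k-1] = [-4.0000-1.7321i, 2, -4.0000+1.7321i]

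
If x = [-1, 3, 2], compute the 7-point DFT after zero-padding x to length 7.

Original 3-point DFT: [4, -3.5000-0.8660i, -3.5000+0.8660i]
Zero-padded 7-point DFT provides frequency interpolation.

DFT_7([x, 0, ...]) = [4, 0.4254-4.2954i, -3.4695-2.0570i, -2.4559+0.2620i, -2.4559-0.2620i, -3.4695+2.0570i, 0.4254+4.2954i]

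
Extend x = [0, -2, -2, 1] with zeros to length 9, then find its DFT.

Original 4-point DFT: [-3, 2+3i, -1, 2-3i]
Zero-padded 9-point DFT provides frequency interpolation.

DFT_9([x, 0, ...]) = [-3, -2.3794+2.3892i, 1.0321+3.5197i, 3, -0.1527-1.4676i, -0.1527+1.4676i, 3, 1.0321-3.5197i, -2.3794-2.3892i]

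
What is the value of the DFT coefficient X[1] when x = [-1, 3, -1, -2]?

X[1] = Σ(n=0 to 3) x[n] · ω_4^(1n) where ω_4 = e^(-2πi/4)
= (-1)·ω_4^0 + (3)·ω_4^1 + (-1)·ω_4^2 + (-2)·ω_4^3

X[1] = -5i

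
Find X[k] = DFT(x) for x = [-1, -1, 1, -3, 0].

X[k] = Σ(n=0 to 4) x[n] · ω_5^(nk)
where ω_5 = e^(-2πi/5)

Computing each X[k]:
X[0] = -4
X[1] = 0.3090-1.4001i
X[2] = -0.8090+4.3920i
X[3] = -0.8090-4.3920i
X[4] = 0.3090+1.4001i

X = [-4, 0.3090-1.4001i, -0.8090+4.3920i, -0.8090-4.3920i, 0.3090+1.4001i]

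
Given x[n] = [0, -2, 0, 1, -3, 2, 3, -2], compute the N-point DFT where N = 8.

X[k] = Σ(n=0 to 7) x[n] · ω_8^(nk)
where ω_8 = e^(-2πi/8)

Computing each X[k]:
X[0] = -1
X[1] = -1.9497+3.7071i
X[2] = -6-1i
X[3] = 7.9497-2.2929i
X[4] = 1
X[5] = 7.9497+2.2929i
X[6] = -6+1i
X[7] = -1.9497-3.7071i

X = [-1, -1.9497+3.7071i, -6-1i, 7.9497-2.2929i, 1, 7.9497+2.2929i, -6+1i, -1.9497-3.7071i]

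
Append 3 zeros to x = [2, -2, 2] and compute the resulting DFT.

Original 3-point DFT: [2, 2.0000+3.4641i, 2.0000-3.4641i]
Zero-padded 6-point DFT provides frequency interpolation.

DFT_6([x, 0, ...]) = [2, 0, 2.0000+3.4641i, 6, 2.0000-3.4641i, 0]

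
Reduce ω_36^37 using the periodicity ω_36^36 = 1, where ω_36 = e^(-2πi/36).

Since ω_36^36 = 1, powers reduce modulo 36.
37 mod 36 = 1
So ω_36^37 = ω_36^1 = e^(-2πi·1/36)

ω_36^37 = ω_36^1 = 0.9848-0.1736i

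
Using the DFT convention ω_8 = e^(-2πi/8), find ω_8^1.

ω_8^1 = e^(-2πi·1/8)
= cos(-2π·1/8) + i·sin(-2π·1/8)
= cos(-2π/8) + i·sin(-2π/8)

ω_8^1 = cos(-2π/8) + i·sin(-2π/8) = 0.7071-0.7071i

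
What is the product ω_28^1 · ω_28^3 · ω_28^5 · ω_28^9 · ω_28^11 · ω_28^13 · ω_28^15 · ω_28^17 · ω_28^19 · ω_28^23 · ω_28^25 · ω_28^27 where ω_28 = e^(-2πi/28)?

The primitive 28th roots of unity are ω_28^k for k coprime to 28: k ∈ {1, 3, 5, 9, 11, 13, 15, 17, 19, 23, 25, 27}
Their product equals the constant term of the cyclotomic polynomial Φ_28(x) up to sign.
For n ≥ 3, the product of all primitive nth roots of unity is 1. (For n=1 it is 1; for n=2 it is -1.)

1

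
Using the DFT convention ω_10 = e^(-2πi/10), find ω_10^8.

ω_10^8 = e^(-2πi·8/10)
= cos(-2π·8/10) + i·sin(-2π·8/10)
= cos(-16π/10) + i·sin(-16π/10)

ω_10^8 = cos(-16π/10) + i·sin(-16π/10) = 0.3090+0.9511i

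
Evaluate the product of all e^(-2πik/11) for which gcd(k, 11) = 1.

The primitive 11th roots of unity are ω_11^k for k coprime to 11: k ∈ {1, 2, 3, 4, 5, 6, 7, 8, 9, 10}
Their product equals the constant term of the cyclotomic polynomial Φ_11(x) up to sign.
For n ≥ 3, the product of all primitive nth roots of unity is 1. (For n=1 it is 1; for n=2 it is -1.)

1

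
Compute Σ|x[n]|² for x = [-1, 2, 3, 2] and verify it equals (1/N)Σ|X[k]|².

Time domain:
Σ|x[n]|² = |-1|² + |2|² + |3|² + |2|² = 18.0000

Frequency domain:
(1/4)Σ|X[k]|² = (1/4)(|6|² + |-4|² + |-2|² + |-4|²) = (1/4)·72.0000 = 18.0000

Both sides agree, confirming Parseval's theorem.

Σ|x[n]|² = (1/N)Σ|X[k]|² = 18.0000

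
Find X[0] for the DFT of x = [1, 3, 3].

X[0] = Σ(n=0 to 2) x[n] · ω_3^0 = Σ x[n]
= (1) + (3) + (3)

X[0] = 7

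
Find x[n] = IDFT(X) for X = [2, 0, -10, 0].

x[n] = (1/4) Σ(k=0 to 3) X[k] · e^(2πikn/4)

Computing each x[n]:
x[0] = -2
x[1] = 3
x[2] = -2
x[3] = 3

x = [-2, 3, -2, 3]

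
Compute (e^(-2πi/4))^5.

Since ω_4^4 = 1, powers reduce modulo 4.
5 mod 4 = 1
So ω_4^5 = ω_4^1 = e^(-2πi·1/4)

ω_4^5 = ω_4^1 = -1i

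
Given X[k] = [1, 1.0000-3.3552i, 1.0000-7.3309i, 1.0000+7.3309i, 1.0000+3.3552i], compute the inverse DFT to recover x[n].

x[n] = (1/5) Σ(k=0 to 4) X[k] · e^(2πikn/5)

Computing each x[n]:
x[0] = 1
x[1] = 3
x[2] = -2
x[3] = 2
x[4] = -3

x = [1, 3, -2, 2, -3]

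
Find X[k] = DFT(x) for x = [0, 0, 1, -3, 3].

X[k] = Σ(n=0 to 4) x[n] · ω_5^(nk)
where ω_5 = e^(-2πi/5)

Computing each X[k]:
X[0] = 1
X[1] = 2.5451+0.5020i
X[2] = -3.0451+5.5676i
X[3] = -3.0451-5.5676i
X[4] = 2.5451-0.5020i

X = [1, 2.5451+0.5020i, -3.0451+5.5676i, -3.0451-5.5676i, 2.5451-0.5020i]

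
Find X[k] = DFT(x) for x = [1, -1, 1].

X[k] = Σ(n=0 to 2) x[n] · ω_3^(nk)
where ω_3 = e^(-2πi/3)

Computing each X[k]:
X[0] = 1
X[1] = 1.0000+1.7321i
X[2] = 1.0000-1.7321i

X = [1, 1.0000+1.7321i, 1.0000-1.7321i]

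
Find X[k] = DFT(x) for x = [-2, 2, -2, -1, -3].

X[k] = Σ(n=0 to 4) x[n] · ω_5^(nk)
where ω_5 = e^(-2πi/5)

Computing each X[k]:
X[0] = -6
X[1] = 0.1180-4.1675i
X[2] = -2.1180-3.8900i
X[3] = -2.1180+3.8900i
X[4] = 0.1180+4.1675i

X = [-6, 0.1180-4.1675i, -2.1180-3.8900i, -2.1180+3.8900i, 0.1180+4.1675i]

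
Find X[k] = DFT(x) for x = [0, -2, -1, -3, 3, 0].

X[k] = Σ(n=0 to 5) x[n] · ω_6^(nk)
where ω_6 = e^(-2πi/6)

Computing each X[k]:
X[0] = -3
X[1] = 1.0000+5.1962i
X[2] = -3.0000-1.7321i
X[3] = 7
X[4] = -3.0000+1.7321i
X[5] = 1.0000-5.1962i

X = [-3, 1.0000+5.1962i, -3.0000-1.7321i, 7, -3.0000+1.7321i, 1.0000-5.1962i]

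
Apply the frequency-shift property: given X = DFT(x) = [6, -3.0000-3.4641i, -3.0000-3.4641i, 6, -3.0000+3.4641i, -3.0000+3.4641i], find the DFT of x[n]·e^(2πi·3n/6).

Modulation property: DFT(ω_6^(-3n)·x[n]) = X[(k-3) mod 6], so circularly shift X by 3 positions.

X[k-3] = [6, -3.0000+3.4641i, -3.0000+3.4641i, 6, -3.0000-3.4641i, -3.0000-3.4641i]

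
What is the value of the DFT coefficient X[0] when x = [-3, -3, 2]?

X[0] = Σ(n=0 to 2) x[n] · ω_3^0 = Σ x[n]
= (-3) + (-3) + (2)

X[0] = -4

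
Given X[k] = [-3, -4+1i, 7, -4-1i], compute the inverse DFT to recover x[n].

x[n] = (1/4) Σ(k=0 to 3) X[k] · e^(2πikn/4)

Computing each x[n]:
x[0] = -1
x[1] = -3
x[2] = 3
x[3] = -2

x = [-1, -3, 3, -2]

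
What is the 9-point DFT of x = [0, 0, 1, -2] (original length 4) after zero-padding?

Original 4-point DFT: [-1, -1-2i, 3, -1+2i]
Zero-padded 9-point DFT provides frequency interpolation.

DFT_9([x, 0, ...]) = [-1, 1.1736+0.7472i, 0.0603-2.0741i, -2.5000+0.8660i, 1.7660+2.3748i, 1.7660-2.3748i, -2.5000-0.8660i, 0.0603+2.0741i, 1.1736-0.7472i]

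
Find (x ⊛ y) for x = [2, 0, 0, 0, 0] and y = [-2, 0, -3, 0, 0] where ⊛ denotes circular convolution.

(x ⊛ y)[n] = Σ(m=0 to 4) x[m] · y[(n-m) mod 5]

Computing each output sample:
(x ⊛ y)[0] = -4
(x ⊛ y)[1] = 0
(x ⊛ y)[2] = -6
(x ⊛ y)[3] = 0
(x ⊛ y)[4] = 0

x ⊛ y = [-4, 0, -6, 0, 0]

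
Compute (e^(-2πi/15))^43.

Since ω_15^15 = 1, powers reduce modulo 15.
43 mod 15 = 13
So ω_15^43 = ω_15^13 = e^(-2πi·13/15)

ω_15^43 = ω_15^13 = 0.6691+0.7431i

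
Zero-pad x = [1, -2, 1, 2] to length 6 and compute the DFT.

Original 4-point DFT: [2, 4i, 2, -4i]
Zero-padded 6-point DFT provides frequency interpolation.

DFT_6([x, 0, ...]) = [2, -2.5000+0.8660i, 3.5000+2.5981i, 2, 3.5000-2.5981i, -2.5000-0.8660i]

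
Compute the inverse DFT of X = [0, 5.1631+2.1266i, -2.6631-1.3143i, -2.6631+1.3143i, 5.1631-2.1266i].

x[n] = (1/5) Σ(k=0 to 4) X[k] · e^(2πikn/5)

Computing each x[n]:
x[0] = 1
x[1] = 1
x[2] = -3
x[3] = -1
x[4] = 2

x = [1, 1, -3, -1, 2]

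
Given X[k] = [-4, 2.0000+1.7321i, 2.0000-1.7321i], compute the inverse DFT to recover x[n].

x[n] = (1/3) Σ(k=0 to 2) X[k] · e^(2πikn/3)

Computing each x[n]:
x[0] = 0
x[1] = -3
x[2] = -1

x = [0, -3, -1]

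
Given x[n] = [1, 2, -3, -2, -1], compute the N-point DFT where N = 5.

X[k] = Σ(n=0 to 4) x[n] · ω_5^(nk)
where ω_5 = e^(-2πi/5)

Computing each X[k]:
X[0] = -3
X[1] = 5.3541-2.2654i
X[2] = -1.3541-2.7144i
X[3] = -1.3541+2.7144i
X[4] = 5.3541+2.2654i

X = [-3, 5.3541-2.2654i, -1.3541-2.7144i, -1.3541+2.7144i, 5.3541+2.2654i]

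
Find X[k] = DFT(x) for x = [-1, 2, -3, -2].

X[k] = Σ(n=0 to 3) x[n] · ω_4^(nk)
where ω_4 = e^(-2πi/4)

Computing each X[k]:
X[0] = -4
X[1] = 2-4i
X[2] = -4
X[3] = 2+4i

X = [-4, 2-4i, -4, 2+4i]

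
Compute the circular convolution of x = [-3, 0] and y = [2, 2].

(x ⊛ y)[n] = Σ(m=0 to 1) x[m] · y[(n-m) mod 2]

Computing each output sample:
(x ⊛ y)[0] = -6
(x ⊛ y)[1] = -6

x ⊛ y = [-6, -6]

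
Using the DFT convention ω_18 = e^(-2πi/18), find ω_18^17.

ω_18^17 = e^(-2πi·17/18)
= cos(-2π·17/18) + i·sin(-2π·17/18)
= cos(-34π/18) + i·sin(-34π/18)

ω_18^17 = cos(-34π/18) + i·sin(-34π/18) = 0.9397+0.3420i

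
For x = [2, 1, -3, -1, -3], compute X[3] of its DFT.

X[3] = Σ(n=0 to 4) x[n] · ω_5^(3n) where ω_5 = e^(-2πi/5)
= (2)·ω_5^0 + (1)·ω_5^3 + (-3)·ω_5^6 + (-1)·ω_5^9 + (-3)·ω_5^12

X[3] = 2.3820+4.2533i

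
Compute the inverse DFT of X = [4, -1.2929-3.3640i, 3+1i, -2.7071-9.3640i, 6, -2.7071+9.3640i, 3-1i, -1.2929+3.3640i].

x[n] = (1/8) Σ(k=0 to 7) X[k] · e^(2πikn/8)

Computing each x[n]:
x[0] = 1
x[1] = 2
x[2] = -1
x[3] = 2
x[4] = 3
x[5] = -3
x[6] = 2
x[7] = -2

x = [1, 2, -1, 2, 3, -3, 2, -2]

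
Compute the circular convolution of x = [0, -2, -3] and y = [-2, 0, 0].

(x ⊛ y)[n] = Σ(m=0 to 2) x[m] · y[(n-m) mod 3]

Computing each output sample:
(x ⊛ y)[0] = 0
(x ⊛ y)[1] = 4
(x ⊛ y)[2] = 6

x ⊛ y = [0, 4, 6]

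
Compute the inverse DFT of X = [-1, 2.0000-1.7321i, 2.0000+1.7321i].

x[n] = (1/3) Σ(k=0 to 2) X[k] · e^(2πikn/3)

Computing each x[n]:
x[0] = 1
x[1] = 0
x[2] = -2

x = [1, 0, -2]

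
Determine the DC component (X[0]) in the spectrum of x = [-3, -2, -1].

X[0] = Σ(n=0 to 2) x[n] · ω_3^0 = Σ x[n]
= (-3) + (-2) + (-1)

X[0] = -6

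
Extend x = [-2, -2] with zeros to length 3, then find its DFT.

Original 2-point DFT: [-4, 0]
Zero-padded 3-point DFT provides frequency interpolation.

DFT_3([x, 0, ...]) = [-4, -1.0000+1.7321i, -1.0000-1.7321i]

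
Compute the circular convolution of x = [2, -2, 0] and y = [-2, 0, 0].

(x ⊛ y)[n] = Σ(m=0 to 2) x[m] · y[(n-m) mod 3]

Computing each output sample:
(x ⊛ y)[0] = -4
(x ⊛ y)[1] = 4
(x ⊛ y)[2] = 0

x ⊛ y = [-4, 4, 0]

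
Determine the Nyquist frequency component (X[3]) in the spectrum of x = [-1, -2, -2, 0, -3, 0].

X[3] = Σ(n=0 to 5) x[n] · ω_6^(3n) where ω_6 = e^(-2πi/6)
= (-1)·ω_6^0 + (-2)·ω_6^3 + (-2)·ω_6^6 + (0)·ω_6^9 + (-3)·ω_6^12 + (0)·ω_6^15

X[3] = -4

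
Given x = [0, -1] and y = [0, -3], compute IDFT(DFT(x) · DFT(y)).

(x ⊛ y)[n] = Σ(m=0 to 1) x[m] · y[(n-m) mod 2]

Computing each output sample:
(x ⊛ y)[0] = 3
(x ⊛ y)[1] = 0

x ⊛ y = [3, 0]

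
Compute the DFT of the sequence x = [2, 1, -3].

X[k] = Σ(n=0 to 2) x[n] · ω_3^(nk)
where ω_3 = e^(-2πi/3)

Computing each X[k]:
X[0] = 0
X[1] = 3.0000-3.4641i
X[2] = 3.0000+3.4641i

X = [0, 3.0000-3.4641i, 3.0000+3.4641i]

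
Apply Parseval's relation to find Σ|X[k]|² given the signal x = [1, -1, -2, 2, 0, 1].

Parseval: Σ|x[n]|² = (1/N)Σ|X[k]|², so Σ|X[k]|² = N·Σ|x[n]|² = 6·11.0000

Σ|X[k]|² = N·Σ|x[n]|² = 6·11.0000 = 66.0000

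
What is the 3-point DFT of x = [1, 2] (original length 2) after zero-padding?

Original 2-point DFT: [3, -1]
Zero-padded 3-point DFT provides frequency interpolation.

DFT_3([x, 0, ...]) = [3, -1.7321i, 1.7321i]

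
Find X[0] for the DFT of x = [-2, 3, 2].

X[0] = Σ(n=0 to 2) x[n] · ω_3^0 = Σ x[n]
= (-2) + (3) + (2)

X[0] = 3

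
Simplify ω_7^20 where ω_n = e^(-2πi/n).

Since ω_7^7 = 1, powers reduce modulo 7.
20 mod 7 = 6
So ω_7^20 = ω_7^6 = e^(-2πi·6/7)

ω_7^20 = ω_7^6 = 0.6235+0.7818i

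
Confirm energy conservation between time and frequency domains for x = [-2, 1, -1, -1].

Time domain:
Σ|x[n]|² = |-2|² + |1|² + |-1|² + |-1|² = 7.0000

Frequency domain:
(1/4)Σ|X[k]|² = (1/4)(|-3|² + |-1-2i|² + |-3|² + |-1+2i|²) = (1/4)·28.0000 = 7.0000

Both sides agree, confirming Parseval's theorem.

Σ|x[n]|² = (1/N)Σ|X[k]|² = 7.0000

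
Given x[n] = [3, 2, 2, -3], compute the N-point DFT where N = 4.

X[k] = Σ(n=0 to 3) x[n] · ω_4^(nk)
where ω_4 = e^(-2πi/4)

Computing each X[k]:
X[0] = 4
X[1] = 1-5i
X[2] = 6
X[3] = 1+5i

X = [4, 1-5i, 6, 1+5i]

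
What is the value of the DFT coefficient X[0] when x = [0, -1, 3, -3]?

X[0] = Σ(n=0 to 3) x[n] · ω_4^0 = Σ x[n]
= (0) + (-1) + (3) + (-3)

X[0] = -1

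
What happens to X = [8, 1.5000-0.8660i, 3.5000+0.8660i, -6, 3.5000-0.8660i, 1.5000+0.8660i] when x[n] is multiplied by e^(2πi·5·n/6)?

Modulation property: DFT(ω_6^(-5n)·x[n]) = X[(k-5) mod 6], so circularly shift X by 5 positions.

X[k-5] = [1.5000-0.8660i, 3.5000+0.8660i, -6, 3.5000-0.8660i, 1.5000+0.8660i, 8]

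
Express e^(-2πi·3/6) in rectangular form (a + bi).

ω_6^3 = e^(-2πi·3/6)
= cos(-2π·3/6) + i·sin(-2π·3/6)
= cos(-6π/6) + i·sin(-6π/6)

ω_6^3 = cos(-6π/6) + i·sin(-6π/6) = -1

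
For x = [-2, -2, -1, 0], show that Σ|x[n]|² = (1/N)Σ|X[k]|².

Time domain:
Σ|x[n]|² = |-2|² + |-2|² + |-1|² + |0|² = 9.0000

Frequency domain:
(1/4)Σ|X[k]|² = (1/4)(|-5|² + |-1+2i|² + |-1|² + |-1-2i|²) = (1/4)·36.0000 = 9.0000

Both sides agree, confirming Parseval's theorem.

Σ|x[n]|² = (1/N)Σ|X[k]|² = 9.0000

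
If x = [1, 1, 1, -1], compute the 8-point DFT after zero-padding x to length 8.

Original 4-point DFT: [2, -2i, 2, 2i]
Zero-padded 8-point DFT provides frequency interpolation.

DFT_8([x, 0, ...]) = [2, 2.4142-1.0000i, -2i, -0.4142+1.0000i, 2, -0.4142-1.0000i, 2i, 2.4142+1.0000i]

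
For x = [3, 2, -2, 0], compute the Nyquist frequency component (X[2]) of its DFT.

X[2] = Σ(n=0 to 3) x[n] · ω_4^(2n) where ω_4 = e^(-2πi/4)
= (3)·ω_4^0 + (2)·ω_4^2 + (-2)·ω_4^4 + (0)·ω_4^6

X[2] = -1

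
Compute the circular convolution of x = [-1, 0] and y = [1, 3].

(x ⊛ y)[n] = Σ(m=0 to 1) x[m] · y[(n-m) mod 2]

Computing each output sample:
(x ⊛ y)[0] = -1
(x ⊛ y)[1] = -3

x ⊛ y = [-1, -3]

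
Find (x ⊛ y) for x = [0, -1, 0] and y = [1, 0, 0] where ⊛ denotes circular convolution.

(x ⊛ y)[n] = Σ(m=0 to 2) x[m] · y[(n-m) mod 3]

Computing each output sample:
(x ⊛ y)[0] = 0
(x ⊛ y)[1] = -1
(x ⊛ y)[2] = 0

x ⊛ y = [0, -1, 0]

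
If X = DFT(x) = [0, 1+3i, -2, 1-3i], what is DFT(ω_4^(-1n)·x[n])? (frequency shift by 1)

Modulation property: DFT(ω_4^(-1n)·x[n]) = X[(k-1) mod 4], so circularly shift X by 1 positions.

X[k-1] = [1-3i, 0, 1+3i, -2]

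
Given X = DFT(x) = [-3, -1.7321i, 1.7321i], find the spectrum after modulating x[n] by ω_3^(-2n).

Modulation property: DFT(ω_3^(-2n)·x[n]) = X[(k-2) mod 3], so circularly shift X by 2 positions.

X[k-2] = [-1.7321i, 1.7321i, -3]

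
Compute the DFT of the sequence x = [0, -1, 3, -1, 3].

X[k] = Σ(n=0 to 4) x[n] · ω_5^(nk)
where ω_5 = e^(-2πi/5)

Computing each X[k]:
X[0] = 4
X[1] = -1.0000+1.4531i
X[2] = -1.0000+6.1554i
X[3] = -1.0000-6.1554i
X[4] = -1.0000-1.4531i

X = [4, -1.0000+1.4531i, -1.0000+6.1554i, -1.0000-6.1554i, -1.0000-1.4531i]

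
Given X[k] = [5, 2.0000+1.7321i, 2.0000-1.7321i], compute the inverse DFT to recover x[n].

x[n] = (1/3) Σ(k=0 to 2) X[k] · e^(2πikn/3)

Computing each x[n]:
x[0] = 3
x[1] = 0
x[2] = 2

x = [3, 0, 2]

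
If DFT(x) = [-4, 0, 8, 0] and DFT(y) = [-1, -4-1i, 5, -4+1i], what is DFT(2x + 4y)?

By linearity: DFT(2x + 4y) = 2·DFT(x) + 4·DFT(y)
= 2·[-4, 0, 8, 0] + 4·[-1, -4-1i, 5, -4+1i]

Computing element-wise:
Z[0] = 2·(-4) + 4·(-1) = -12
Z[1] = 2·(0) + 4·(-4-1i) = -16-4i
Z[2] = 2·(8) + 4·(5) = 36
Z[3] = 2·(0) + 4·(-4+1i) = -16+4i

DFT(2x + 4y) = 2·X + 4·Y = [-12, -16-4i, 36, -16+4i]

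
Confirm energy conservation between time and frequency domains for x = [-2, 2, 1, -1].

Time domain:
Σ|x[n]|² = |-2|² + |2|² + |1|² + |-1|² = 10.0000

Frequency domain:
(1/4)Σ|X[k]|² = (1/4)(|0|² + |-3-3i|² + |-2|² + |-3+3i|²) = (1/4)·40.0000 = 10.0000

Both sides agree, confirming Parseval's theorem.

Σ|x[n]|² = (1/N)Σ|X[k]|² = 10.0000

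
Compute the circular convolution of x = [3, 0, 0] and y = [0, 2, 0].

(x ⊛ y)[n] = Σ(m=0 to 2) x[m] · y[(n-m) mod 3]

Computing each output sample:
(x ⊛ y)[0] = 0
(x ⊛ y)[1] = 6
(x ⊛ y)[2] = 0

x ⊛ y = [0, 6, 0]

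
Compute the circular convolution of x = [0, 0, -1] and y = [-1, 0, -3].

(x ⊛ y)[n] = Σ(m=0 to 2) x[m] · y[(n-m) mod 3]

Computing each output sample:
(x ⊛ y)[0] = 0
(x ⊛ y)[1] = 3
(x ⊛ y)[2] = 1

x ⊛ y = [0, 3, 1]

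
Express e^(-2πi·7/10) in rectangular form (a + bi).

ω_10^7 = e^(-2πi·7/10)
= cos(-2π·7/10) + i·sin(-2π·7/10)
= cos(-14π/10) + i·sin(-14π/10)

ω_10^7 = cos(-14π/10) + i·sin(-14π/10) = -0.3090+0.9511i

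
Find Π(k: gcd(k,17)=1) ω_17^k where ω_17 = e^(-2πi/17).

The primitive 17th roots of unity are ω_17^k for k coprime to 17: k ∈ {1, 2, 3, 4, 5, 6, 7, 8, 9, 10, 11, 12, 13, 14, 15, 16}
Their product equals the constant term of the cyclotomic polynomial Φ_17(x) up to sign.
For n ≥ 3, the product of all primitive nth roots of unity is 1. (For n=1 it is 1; for n=2 it is -1.)

1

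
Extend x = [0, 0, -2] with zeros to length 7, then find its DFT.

Original 3-point DFT: [-2, 1.0000-1.7321i, 1.0000+1.7321i]
Zero-padded 7-point DFT provides frequency interpolation.

DFT_7([x, 0, ...]) = [-2, 0.4450+1.9499i, 1.8019-0.8678i, -1.2470-1.5637i, -1.2470+1.5637i, 1.8019+0.8678i, 0.4450-1.9499i]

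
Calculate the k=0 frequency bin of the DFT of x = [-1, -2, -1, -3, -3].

X[0] = Σ(n=0 to 4) x[n] · ω_5^0 = Σ x[n]
= (-1) + (-2) + (-1) + (-3) + (-3)

X[0] = -10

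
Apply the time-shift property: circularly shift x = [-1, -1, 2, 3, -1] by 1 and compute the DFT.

Time shift by 1: X_shifted[k] = ω_5^(1k) · X[k]
Shifted x = [-1, -1, -1, 2, 3]

DFT(x[n-1]) = [2, -1.1910+5.5676i, -2.3090-0.5020i, -2.3090+0.5020i, -1.1910-5.5676i]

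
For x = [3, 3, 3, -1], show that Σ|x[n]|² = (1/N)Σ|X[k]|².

Time domain:
Σ|x[n]|² = |3|² + |3|² + |3|² + |-1|² = 28.0000

Frequency domain:
(1/4)Σ|X[k]|² = (1/4)(|8|² + |-4i|² + |4|² + |4i|²) = (1/4)·112.0000 = 28.0000

Both sides agree, confirming Parseval's theorem.

Σ|x[n]|² = (1/N)Σ|X[k]|² = 28.0000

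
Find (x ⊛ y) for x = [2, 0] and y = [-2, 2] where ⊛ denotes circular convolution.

(x ⊛ y)[n] = Σ(m=0 to 1) x[m] · y[(n-m) mod 2]

Computing each output sample:
(x ⊛ y)[0] = -4
(x ⊛ y)[1] = 4

x ⊛ y = [-4, 4]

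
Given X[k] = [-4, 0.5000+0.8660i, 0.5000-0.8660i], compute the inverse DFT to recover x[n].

x[n] = (1/3) Σ(k=0 to 2) X[k] · e^(2πikn/3)

Computing each x[n]:
x[0] = -1
x[1] = -2
x[2] = -1

x = [-1, -2, -1]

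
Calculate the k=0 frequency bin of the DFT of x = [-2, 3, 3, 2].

X[0] = Σ(n=0 to 3) x[n] · ω_4^0 = Σ x[n]
= (-2) + (3) + (3) + (2)

X[0] = 6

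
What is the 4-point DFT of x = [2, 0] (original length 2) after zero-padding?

Original 2-point DFT: [2, 2]
Zero-padded 4-point DFT provides frequency interpolation.

DFT_4([x, 0, ...]) = [2, 2, 2, 2]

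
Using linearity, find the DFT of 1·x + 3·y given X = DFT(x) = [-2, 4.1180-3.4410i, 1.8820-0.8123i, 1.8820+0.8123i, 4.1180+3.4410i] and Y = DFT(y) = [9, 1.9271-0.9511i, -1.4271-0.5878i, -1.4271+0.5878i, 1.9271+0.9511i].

By linearity: DFT(1x + 3y) = 1·DFT(x) + 3·DFT(y)
= 1·[-2, 4.1180-3.4410i, 1.8820-0.8123i, 1.8820+0.8123i, 4.1180+3.4410i] + 3·[9, 1.9271-0.9511i, -1.4271-0.5878i, -1.4271+0.5878i, 1.9271+0.9511i]

Computing element-wise:
Z[0] = 1·(-2) + 3·(9) = 25
Z[1] = 1·(4.1180-3.4410i) + 3·(1.9271-0.9511i) = 9.8993-6.2943i
Z[2] = 1·(1.8820-0.8123i) + 3·(-1.4271-0.5878i) = -2.3993-2.5757i
Z[3] = 1·(1.8820+0.8123i) + 3·(-1.4271+0.5878i) = -2.3993+2.5757i
Z[4] = 1·(4.1180+3.4410i) + 3·(1.9271+0.9511i) = 9.8993+6.2943i

DFT(1x + 3y) = 1·X + 3·Y = [25, 9.8993-6.2943i, -2.3993-2.5757i, -2.3993+2.5757i, 9.8993+6.2943i]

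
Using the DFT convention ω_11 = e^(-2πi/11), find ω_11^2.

ω_11^2 = e^(-2πi·2/11)
= cos(-2π·2/11) + i·sin(-2π·2/11)
= cos(-4π/11) + i·sin(-4π/11)

ω_11^2 = cos(-4π/11) + i·sin(-4π/11) = 0.4154-0.9096i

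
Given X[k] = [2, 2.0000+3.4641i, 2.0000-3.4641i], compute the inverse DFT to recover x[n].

x[n] = (1/3) Σ(k=0 to 2) X[k] · e^(2πikn/3)

Computing each x[n]:
x[0] = 2
x[1] = -2
x[2] = 2

x = [2, -2, 2]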